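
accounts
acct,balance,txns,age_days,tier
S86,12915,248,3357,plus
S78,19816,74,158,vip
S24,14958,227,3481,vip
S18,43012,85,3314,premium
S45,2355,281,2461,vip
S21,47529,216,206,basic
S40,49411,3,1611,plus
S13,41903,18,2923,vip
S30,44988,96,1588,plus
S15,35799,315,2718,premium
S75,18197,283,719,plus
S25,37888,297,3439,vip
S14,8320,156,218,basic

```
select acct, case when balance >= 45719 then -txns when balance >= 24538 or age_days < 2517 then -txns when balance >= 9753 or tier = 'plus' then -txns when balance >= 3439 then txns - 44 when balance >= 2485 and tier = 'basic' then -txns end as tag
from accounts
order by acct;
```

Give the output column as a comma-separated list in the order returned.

-18, -156, -315, -85, -216, -227, -297, -96, -3, -281, -283, -74, -248

acct=S13: balance >= 24538 or age_days < 2517 → -18
acct=S14: balance >= 24538 or age_days < 2517 → -156
acct=S15: balance >= 24538 or age_days < 2517 → -315
acct=S18: balance >= 24538 or age_days < 2517 → -85
acct=S21: balance >= 45719 → -216
acct=S24: balance >= 9753 or tier = 'plus' → -227
acct=S25: balance >= 24538 or age_days < 2517 → -297
acct=S30: balance >= 24538 or age_days < 2517 → -96
acct=S40: balance >= 45719 → -3
acct=S45: balance >= 24538 or age_days < 2517 → -281
acct=S75: balance >= 24538 or age_days < 2517 → -283
acct=S78: balance >= 24538 or age_days < 2517 → -74
acct=S86: balance >= 9753 or tier = 'plus' → -248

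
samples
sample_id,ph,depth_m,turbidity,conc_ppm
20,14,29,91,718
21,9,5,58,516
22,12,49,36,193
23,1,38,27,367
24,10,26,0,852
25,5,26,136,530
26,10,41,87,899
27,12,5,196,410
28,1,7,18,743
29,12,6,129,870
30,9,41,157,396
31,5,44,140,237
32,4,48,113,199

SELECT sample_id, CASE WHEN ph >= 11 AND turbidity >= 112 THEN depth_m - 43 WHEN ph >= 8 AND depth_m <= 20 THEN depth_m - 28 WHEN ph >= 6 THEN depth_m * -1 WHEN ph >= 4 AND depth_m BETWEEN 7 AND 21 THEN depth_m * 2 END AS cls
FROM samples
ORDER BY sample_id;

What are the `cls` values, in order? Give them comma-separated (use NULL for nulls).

sample_id=20: ph >= 6 → -29
sample_id=21: ph >= 8 AND depth_m <= 20 → -23
sample_id=22: ph >= 6 → -49
sample_id=23: (no match → NULL) → NULL
sample_id=24: ph >= 6 → -26
sample_id=25: (no match → NULL) → NULL
sample_id=26: ph >= 6 → -41
sample_id=27: ph >= 11 AND turbidity >= 112 → -38
sample_id=28: (no match → NULL) → NULL
sample_id=29: ph >= 11 AND turbidity >= 112 → -37
sample_id=30: ph >= 6 → -41
sample_id=31: (no match → NULL) → NULL
sample_id=32: (no match → NULL) → NULL

-29, -23, -49, NULL, -26, NULL, -41, -38, NULL, -37, -41, NULL, NULL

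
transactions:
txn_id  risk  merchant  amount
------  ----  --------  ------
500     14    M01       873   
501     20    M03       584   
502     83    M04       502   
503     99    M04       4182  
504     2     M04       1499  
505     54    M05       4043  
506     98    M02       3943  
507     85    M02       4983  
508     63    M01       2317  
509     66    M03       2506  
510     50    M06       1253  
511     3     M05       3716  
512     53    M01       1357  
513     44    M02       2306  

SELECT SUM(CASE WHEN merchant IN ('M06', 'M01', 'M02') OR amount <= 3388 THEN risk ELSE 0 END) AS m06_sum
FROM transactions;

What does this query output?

txn_id=500: ✓ → 14
txn_id=501: ✓ → 20
txn_id=502: ✓ → 83
txn_id=503: ✗
txn_id=504: ✓ → 2
txn_id=505: ✗
txn_id=506: ✓ → 98
txn_id=507: ✓ → 85
txn_id=508: ✓ → 63
txn_id=509: ✓ → 66
txn_id=510: ✓ → 50
txn_id=511: ✗
txn_id=512: ✓ → 53
txn_id=513: ✓ → 44
m06_sum = 14 + 20 + 83 + 2 + 98 + 85 + 63 + 66 + 50 + 53 + 44 = 578

578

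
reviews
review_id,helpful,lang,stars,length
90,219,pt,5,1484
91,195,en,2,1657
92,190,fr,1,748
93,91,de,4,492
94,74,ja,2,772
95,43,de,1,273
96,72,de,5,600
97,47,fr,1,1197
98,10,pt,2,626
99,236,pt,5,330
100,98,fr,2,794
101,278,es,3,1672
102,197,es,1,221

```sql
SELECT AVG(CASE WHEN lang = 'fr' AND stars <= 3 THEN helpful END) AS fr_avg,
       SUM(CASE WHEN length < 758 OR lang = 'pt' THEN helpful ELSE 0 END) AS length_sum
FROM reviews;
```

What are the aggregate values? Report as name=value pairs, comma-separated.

fr_avg=111.6666666667, length_sum=1058

[fr_avg: lang = 'fr' AND stars <= 3]
review_id=90: ✗
review_id=91: ✗
review_id=92: ✓ → 190
review_id=93: ✗
review_id=94: ✗
review_id=95: ✗
review_id=96: ✗
review_id=97: ✓ → 47
review_id=98: ✗
review_id=99: ✗
review_id=100: ✓ → 98
review_id=101: ✗
review_id=102: ✗
fr_avg = (190 + 47 + 98) / 3 = 111.6666666667
—
[length_sum: length < 758 OR lang = 'pt']
review_id=90: ✓ → 219
review_id=91: ✗
review_id=92: ✓ → 190
review_id=93: ✓ → 91
review_id=94: ✗
review_id=95: ✓ → 43
review_id=96: ✓ → 72
review_id=97: ✗
review_id=98: ✓ → 10
review_id=99: ✓ → 236
review_id=100: ✗
review_id=101: ✗
review_id=102: ✓ → 197
length_sum = 219 + 190 + 91 + 43 + 72 + 10 + 236 + 197 = 1058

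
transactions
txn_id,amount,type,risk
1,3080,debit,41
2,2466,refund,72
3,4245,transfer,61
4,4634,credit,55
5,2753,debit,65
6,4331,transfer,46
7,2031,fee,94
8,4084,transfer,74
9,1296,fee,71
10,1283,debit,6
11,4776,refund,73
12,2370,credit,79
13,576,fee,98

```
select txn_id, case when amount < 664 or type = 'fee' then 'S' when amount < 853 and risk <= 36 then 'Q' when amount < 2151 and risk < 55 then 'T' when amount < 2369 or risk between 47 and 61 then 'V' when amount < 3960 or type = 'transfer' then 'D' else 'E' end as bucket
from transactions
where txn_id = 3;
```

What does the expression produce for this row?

txn_id = 3: amount=4245, type=transfer, risk=61.
amount < 664 or type = 'fee' → false
amount < 853 and risk <= 36 → false
amount < 2151 and risk < 55 → false
amount < 2369 or risk between 47 and 61 → true → V

V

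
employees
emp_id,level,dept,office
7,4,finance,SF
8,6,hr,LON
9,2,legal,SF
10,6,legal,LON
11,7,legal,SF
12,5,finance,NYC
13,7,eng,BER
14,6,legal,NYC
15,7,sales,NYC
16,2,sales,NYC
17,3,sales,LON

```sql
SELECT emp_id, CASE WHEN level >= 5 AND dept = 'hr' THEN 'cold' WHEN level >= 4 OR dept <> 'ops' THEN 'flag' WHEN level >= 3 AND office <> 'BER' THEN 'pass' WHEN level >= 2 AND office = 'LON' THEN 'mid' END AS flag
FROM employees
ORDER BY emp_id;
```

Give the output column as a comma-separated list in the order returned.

flag, cold, flag, flag, flag, flag, flag, flag, flag, flag, flag

emp_id=7: level >= 4 OR dept <> 'ops' → flag
emp_id=8: level >= 5 AND dept = 'hr' → cold
emp_id=9: level >= 4 OR dept <> 'ops' → flag
emp_id=10: level >= 4 OR dept <> 'ops' → flag
emp_id=11: level >= 4 OR dept <> 'ops' → flag
emp_id=12: level >= 4 OR dept <> 'ops' → flag
emp_id=13: level >= 4 OR dept <> 'ops' → flag
emp_id=14: level >= 4 OR dept <> 'ops' → flag
emp_id=15: level >= 4 OR dept <> 'ops' → flag
emp_id=16: level >= 4 OR dept <> 'ops' → flag
emp_id=17: level >= 4 OR dept <> 'ops' → flag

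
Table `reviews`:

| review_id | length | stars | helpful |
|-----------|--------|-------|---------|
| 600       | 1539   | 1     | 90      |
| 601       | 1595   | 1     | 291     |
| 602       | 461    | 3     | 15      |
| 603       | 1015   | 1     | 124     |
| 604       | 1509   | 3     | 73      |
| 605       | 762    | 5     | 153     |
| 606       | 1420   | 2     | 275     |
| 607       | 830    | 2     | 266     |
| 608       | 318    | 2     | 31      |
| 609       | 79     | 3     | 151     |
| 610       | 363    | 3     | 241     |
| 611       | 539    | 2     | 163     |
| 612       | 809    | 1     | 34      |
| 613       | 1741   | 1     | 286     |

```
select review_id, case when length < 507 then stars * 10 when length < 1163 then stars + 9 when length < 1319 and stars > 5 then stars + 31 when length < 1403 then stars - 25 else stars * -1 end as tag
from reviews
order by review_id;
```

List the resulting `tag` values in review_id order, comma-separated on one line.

review_id=600: ELSE → -1
review_id=601: ELSE → -1
review_id=602: length < 507 → 30
review_id=603: length < 1163 → 10
review_id=604: ELSE → -3
review_id=605: length < 1163 → 14
review_id=606: ELSE → -2
review_id=607: length < 1163 → 11
review_id=608: length < 507 → 20
review_id=609: length < 507 → 30
review_id=610: length < 507 → 30
review_id=611: length < 1163 → 11
review_id=612: length < 1163 → 10
review_id=613: ELSE → -1

-1, -1, 30, 10, -3, 14, -2, 11, 20, 30, 30, 11, 10, -1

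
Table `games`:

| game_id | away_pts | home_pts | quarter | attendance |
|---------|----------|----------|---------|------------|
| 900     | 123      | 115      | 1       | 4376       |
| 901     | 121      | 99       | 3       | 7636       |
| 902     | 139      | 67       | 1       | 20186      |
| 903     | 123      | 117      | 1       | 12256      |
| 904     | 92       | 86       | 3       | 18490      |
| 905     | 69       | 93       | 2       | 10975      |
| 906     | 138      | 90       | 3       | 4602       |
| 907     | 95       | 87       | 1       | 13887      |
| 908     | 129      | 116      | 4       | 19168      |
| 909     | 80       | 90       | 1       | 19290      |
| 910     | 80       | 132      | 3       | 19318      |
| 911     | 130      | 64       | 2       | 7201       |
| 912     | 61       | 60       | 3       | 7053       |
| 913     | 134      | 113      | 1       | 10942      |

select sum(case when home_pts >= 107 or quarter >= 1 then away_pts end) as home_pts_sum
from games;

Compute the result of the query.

game_id=900: ✓ → 123
game_id=901: ✓ → 121
game_id=902: ✓ → 139
game_id=903: ✓ → 123
game_id=904: ✓ → 92
game_id=905: ✓ → 69
game_id=906: ✓ → 138
game_id=907: ✓ → 95
game_id=908: ✓ → 129
game_id=909: ✓ → 80
game_id=910: ✓ → 80
game_id=911: ✓ → 130
game_id=912: ✓ → 61
game_id=913: ✓ → 134
home_pts_sum = 123 + 121 + 139 + 123 + 92 + 69 + 138 + 95 + 129 + 80 + 80 + 130 + 61 + 134 = 1514

1514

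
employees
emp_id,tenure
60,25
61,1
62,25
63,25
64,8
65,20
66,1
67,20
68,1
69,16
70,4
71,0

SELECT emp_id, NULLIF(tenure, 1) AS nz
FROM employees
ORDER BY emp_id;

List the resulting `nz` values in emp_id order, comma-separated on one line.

emp_id=60: tenure=25 vs 1: differ → 25
emp_id=61: tenure=1 vs 1: equal → NULL
emp_id=62: tenure=25 vs 1: differ → 25
emp_id=63: tenure=25 vs 1: differ → 25
emp_id=64: tenure=8 vs 1: differ → 8
emp_id=65: tenure=20 vs 1: differ → 20
emp_id=66: tenure=1 vs 1: equal → NULL
emp_id=67: tenure=20 vs 1: differ → 20
emp_id=68: tenure=1 vs 1: equal → NULL
emp_id=69: tenure=16 vs 1: differ → 16
emp_id=70: tenure=4 vs 1: differ → 4
emp_id=71: tenure=0 vs 1: differ → 0

25, NULL, 25, 25, 8, 20, NULL, 20, NULL, 16, 4, 0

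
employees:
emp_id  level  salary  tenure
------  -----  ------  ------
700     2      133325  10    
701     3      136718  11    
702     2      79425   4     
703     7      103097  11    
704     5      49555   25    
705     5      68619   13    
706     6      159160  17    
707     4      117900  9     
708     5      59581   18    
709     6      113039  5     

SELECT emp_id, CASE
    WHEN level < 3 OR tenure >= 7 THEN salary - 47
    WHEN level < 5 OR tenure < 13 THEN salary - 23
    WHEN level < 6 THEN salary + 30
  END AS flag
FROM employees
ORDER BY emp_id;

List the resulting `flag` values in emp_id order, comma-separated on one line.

emp_id=700: level < 3 OR tenure >= 7 → 133278
emp_id=701: level < 3 OR tenure >= 7 → 136671
emp_id=702: level < 3 OR tenure >= 7 → 79378
emp_id=703: level < 3 OR tenure >= 7 → 103050
emp_id=704: level < 3 OR tenure >= 7 → 49508
emp_id=705: level < 3 OR tenure >= 7 → 68572
emp_id=706: level < 3 OR tenure >= 7 → 159113
emp_id=707: level < 3 OR tenure >= 7 → 117853
emp_id=708: level < 3 OR tenure >= 7 → 59534
emp_id=709: level < 5 OR tenure < 13 → 113016

133278, 136671, 79378, 103050, 49508, 68572, 159113, 117853, 59534, 113016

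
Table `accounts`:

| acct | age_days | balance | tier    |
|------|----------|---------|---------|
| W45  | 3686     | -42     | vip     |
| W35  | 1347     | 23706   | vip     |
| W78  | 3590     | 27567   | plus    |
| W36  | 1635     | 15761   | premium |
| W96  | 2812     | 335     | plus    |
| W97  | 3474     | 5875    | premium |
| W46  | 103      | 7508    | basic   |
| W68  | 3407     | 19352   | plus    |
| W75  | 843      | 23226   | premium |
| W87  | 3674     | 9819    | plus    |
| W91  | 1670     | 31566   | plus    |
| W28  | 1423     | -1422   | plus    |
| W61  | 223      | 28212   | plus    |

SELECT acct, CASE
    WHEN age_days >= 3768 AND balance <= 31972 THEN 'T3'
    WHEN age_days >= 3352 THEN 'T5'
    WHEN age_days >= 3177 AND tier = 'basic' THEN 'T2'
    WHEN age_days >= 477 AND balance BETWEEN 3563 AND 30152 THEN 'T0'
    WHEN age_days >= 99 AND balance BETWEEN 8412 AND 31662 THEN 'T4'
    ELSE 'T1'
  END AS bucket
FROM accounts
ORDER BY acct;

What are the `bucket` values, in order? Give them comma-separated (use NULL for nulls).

T1, T0, T0, T5, T1, T4, T5, T0, T5, T5, T4, T1, T5

acct=W28: ELSE → T1
acct=W35: age_days >= 477 AND balance BETWEEN 3563 AND 30152 → T0
acct=W36: age_days >= 477 AND balance BETWEEN 3563 AND 30152 → T0
acct=W45: age_days >= 3352 → T5
acct=W46: ELSE → T1
acct=W61: age_days >= 99 AND balance BETWEEN 8412 AND 31662 → T4
acct=W68: age_days >= 3352 → T5
acct=W75: age_days >= 477 AND balance BETWEEN 3563 AND 30152 → T0
acct=W78: age_days >= 3352 → T5
acct=W87: age_days >= 3352 → T5
acct=W91: age_days >= 99 AND balance BETWEEN 8412 AND 31662 → T4
acct=W96: ELSE → T1
acct=W97: age_days >= 3352 → T5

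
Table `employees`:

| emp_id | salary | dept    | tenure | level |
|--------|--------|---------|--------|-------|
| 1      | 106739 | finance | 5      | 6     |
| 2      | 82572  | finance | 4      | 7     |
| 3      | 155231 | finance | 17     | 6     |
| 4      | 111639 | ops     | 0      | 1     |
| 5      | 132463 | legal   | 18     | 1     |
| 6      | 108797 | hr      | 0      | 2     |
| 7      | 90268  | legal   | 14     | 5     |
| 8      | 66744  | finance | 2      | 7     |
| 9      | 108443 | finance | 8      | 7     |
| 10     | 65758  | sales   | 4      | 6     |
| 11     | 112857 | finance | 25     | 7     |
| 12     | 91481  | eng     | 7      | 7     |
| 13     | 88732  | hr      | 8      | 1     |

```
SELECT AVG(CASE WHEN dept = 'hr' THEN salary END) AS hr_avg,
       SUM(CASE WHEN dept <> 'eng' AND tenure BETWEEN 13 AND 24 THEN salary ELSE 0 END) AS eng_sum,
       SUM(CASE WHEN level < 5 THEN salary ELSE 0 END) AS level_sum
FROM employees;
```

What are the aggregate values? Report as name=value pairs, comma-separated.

hr_avg=98764.5, eng_sum=377962, level_sum=441631

[hr_avg: dept = 'hr']
emp_id=1: ✗
emp_id=2: ✗
emp_id=3: ✗
emp_id=4: ✗
emp_id=5: ✗
emp_id=6: ✓ → 108797
emp_id=7: ✗
emp_id=8: ✗
emp_id=9: ✗
emp_id=10: ✗
emp_id=11: ✗
emp_id=12: ✗
emp_id=13: ✓ → 88732
hr_avg = (108797 + 88732) / 2 = 98764.5
—
[eng_sum: dept <> 'eng' AND tenure BETWEEN 13 AND 24]
emp_id=1: ✗
emp_id=2: ✗
emp_id=3: ✓ → 155231
emp_id=4: ✗
emp_id=5: ✓ → 132463
emp_id=6: ✗
emp_id=7: ✓ → 90268
emp_id=8: ✗
emp_id=9: ✗
emp_id=10: ✗
emp_id=11: ✗
emp_id=12: ✗
emp_id=13: ✗
eng_sum = 155231 + 132463 + 90268 = 377962
—
[level_sum: level < 5]
emp_id=1: ✗
emp_id=2: ✗
emp_id=3: ✗
emp_id=4: ✓ → 111639
emp_id=5: ✓ → 132463
emp_id=6: ✓ → 108797
emp_id=7: ✗
emp_id=8: ✗
emp_id=9: ✗
emp_id=10: ✗
emp_id=11: ✗
emp_id=12: ✗
emp_id=13: ✓ → 88732
level_sum = 111639 + 132463 + 108797 + 88732 = 441631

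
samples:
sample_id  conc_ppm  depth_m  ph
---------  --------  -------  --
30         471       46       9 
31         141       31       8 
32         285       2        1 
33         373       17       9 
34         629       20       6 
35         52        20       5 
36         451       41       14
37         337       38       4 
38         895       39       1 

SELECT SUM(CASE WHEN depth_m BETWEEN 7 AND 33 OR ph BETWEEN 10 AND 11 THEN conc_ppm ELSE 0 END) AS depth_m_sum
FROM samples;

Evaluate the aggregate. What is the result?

sample_id=30: ✗
sample_id=31: ✓ → 141
sample_id=32: ✗
sample_id=33: ✓ → 373
sample_id=34: ✓ → 629
sample_id=35: ✓ → 52
sample_id=36: ✗
sample_id=37: ✗
sample_id=38: ✗
depth_m_sum = 141 + 373 + 629 + 52 = 1195

1195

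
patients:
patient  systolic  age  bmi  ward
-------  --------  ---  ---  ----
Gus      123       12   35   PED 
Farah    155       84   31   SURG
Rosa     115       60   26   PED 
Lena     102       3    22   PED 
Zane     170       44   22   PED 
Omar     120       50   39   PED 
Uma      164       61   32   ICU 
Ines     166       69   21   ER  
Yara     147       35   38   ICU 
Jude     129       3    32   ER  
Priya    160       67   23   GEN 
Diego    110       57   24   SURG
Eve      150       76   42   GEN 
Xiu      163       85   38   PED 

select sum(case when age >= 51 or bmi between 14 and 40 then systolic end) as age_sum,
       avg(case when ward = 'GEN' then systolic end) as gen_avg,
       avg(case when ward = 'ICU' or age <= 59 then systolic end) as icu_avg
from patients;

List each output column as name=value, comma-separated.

[age_sum: age >= 51 or bmi between 14 and 40]
patient=Gus: ✓ → 123
patient=Farah: ✓ → 155
patient=Rosa: ✓ → 115
patient=Lena: ✓ → 102
patient=Zane: ✓ → 170
patient=Omar: ✓ → 120
patient=Uma: ✓ → 164
patient=Ines: ✓ → 166
patient=Yara: ✓ → 147
patient=Jude: ✓ → 129
patient=Priya: ✓ → 160
patient=Diego: ✓ → 110
patient=Eve: ✓ → 150
patient=Xiu: ✓ → 163
age_sum = 123 + 155 + 115 + 102 + 170 + 120 + 164 + 166 + 147 + 129 + 160 + 110 + 150 + 163 = 1974
—
[gen_avg: ward = 'GEN']
patient=Gus: ✗
patient=Farah: ✗
patient=Rosa: ✗
patient=Lena: ✗
patient=Zane: ✗
patient=Omar: ✗
patient=Uma: ✗
patient=Ines: ✗
patient=Yara: ✗
patient=Jude: ✗
patient=Priya: ✓ → 160
patient=Diego: ✗
patient=Eve: ✓ → 150
patient=Xiu: ✗
gen_avg = (160 + 150) / 2 = 155
—
[icu_avg: ward = 'ICU' or age <= 59]
patient=Gus: ✓ → 123
patient=Farah: ✗
patient=Rosa: ✗
patient=Lena: ✓ → 102
patient=Zane: ✓ → 170
patient=Omar: ✓ → 120
patient=Uma: ✓ → 164
patient=Ines: ✗
patient=Yara: ✓ → 147
patient=Jude: ✓ → 129
patient=Priya: ✗
patient=Diego: ✓ → 110
patient=Eve: ✗
patient=Xiu: ✗
icu_avg = (123 + 102 + 170 + 120 + 164 + 147 + 129 + 110) / 8 = 133.125

age_sum=1974, gen_avg=155, icu_avg=133.125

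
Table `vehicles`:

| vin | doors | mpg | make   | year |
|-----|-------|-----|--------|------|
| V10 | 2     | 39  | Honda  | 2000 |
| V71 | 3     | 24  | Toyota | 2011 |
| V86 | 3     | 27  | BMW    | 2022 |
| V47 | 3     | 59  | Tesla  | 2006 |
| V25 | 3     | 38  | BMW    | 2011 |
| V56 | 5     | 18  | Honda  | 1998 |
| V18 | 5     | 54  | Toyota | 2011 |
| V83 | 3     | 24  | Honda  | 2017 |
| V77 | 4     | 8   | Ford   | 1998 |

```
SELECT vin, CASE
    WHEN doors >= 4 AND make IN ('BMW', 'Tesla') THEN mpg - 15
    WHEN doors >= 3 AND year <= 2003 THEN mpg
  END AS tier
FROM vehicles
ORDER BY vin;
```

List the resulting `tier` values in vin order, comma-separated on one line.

vin=V10: (no match → NULL) → NULL
vin=V18: (no match → NULL) → NULL
vin=V25: (no match → NULL) → NULL
vin=V47: (no match → NULL) → NULL
vin=V56: doors >= 3 AND year <= 2003 → 18
vin=V71: (no match → NULL) → NULL
vin=V77: doors >= 3 AND year <= 2003 → 8
vin=V83: (no match → NULL) → NULL
vin=V86: (no match → NULL) → NULL

NULL, NULL, NULL, NULL, 18, NULL, 8, NULL, NULL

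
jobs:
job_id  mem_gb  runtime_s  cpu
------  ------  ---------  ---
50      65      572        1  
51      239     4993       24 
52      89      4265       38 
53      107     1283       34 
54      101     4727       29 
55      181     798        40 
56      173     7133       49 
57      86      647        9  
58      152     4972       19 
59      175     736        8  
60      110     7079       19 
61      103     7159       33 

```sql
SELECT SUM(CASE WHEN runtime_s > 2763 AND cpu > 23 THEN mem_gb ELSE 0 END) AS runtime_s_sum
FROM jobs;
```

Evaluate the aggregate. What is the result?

job_id=50: ✗
job_id=51: ✓ → 239
job_id=52: ✓ → 89
job_id=53: ✗
job_id=54: ✓ → 101
job_id=55: ✗
job_id=56: ✓ → 173
job_id=57: ✗
job_id=58: ✗
job_id=59: ✗
job_id=60: ✗
job_id=61: ✓ → 103
runtime_s_sum = 239 + 89 + 101 + 173 + 103 = 705

705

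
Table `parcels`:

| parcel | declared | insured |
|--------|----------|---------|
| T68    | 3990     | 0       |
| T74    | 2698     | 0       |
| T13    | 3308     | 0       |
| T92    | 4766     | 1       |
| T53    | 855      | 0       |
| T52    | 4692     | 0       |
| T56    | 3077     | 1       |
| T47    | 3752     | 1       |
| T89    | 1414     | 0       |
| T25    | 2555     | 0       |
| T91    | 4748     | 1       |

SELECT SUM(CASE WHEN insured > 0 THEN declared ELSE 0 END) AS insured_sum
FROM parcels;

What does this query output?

16343

parcel=T68: ✗
parcel=T74: ✗
parcel=T13: ✗
parcel=T92: ✓ → 4766
parcel=T53: ✗
parcel=T52: ✗
parcel=T56: ✓ → 3077
parcel=T47: ✓ → 3752
parcel=T89: ✗
parcel=T25: ✗
parcel=T91: ✓ → 4748
insured_sum = 4766 + 3077 + 3752 + 4748 = 16343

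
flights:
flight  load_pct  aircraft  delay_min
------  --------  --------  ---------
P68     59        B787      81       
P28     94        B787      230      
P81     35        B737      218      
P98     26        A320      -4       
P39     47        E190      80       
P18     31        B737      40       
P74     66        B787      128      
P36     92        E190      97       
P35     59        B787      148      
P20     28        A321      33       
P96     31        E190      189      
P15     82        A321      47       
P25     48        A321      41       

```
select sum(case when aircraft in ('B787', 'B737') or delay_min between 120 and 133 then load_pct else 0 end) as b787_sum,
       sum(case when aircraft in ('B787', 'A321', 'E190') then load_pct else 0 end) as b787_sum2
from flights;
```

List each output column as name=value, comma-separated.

b787_sum=344, b787_sum2=606

[b787_sum: aircraft in ('B787', 'B737') or delay_min between 120 and 133]
flight=P68: ✓ → 59
flight=P28: ✓ → 94
flight=P81: ✓ → 35
flight=P98: ✗
flight=P39: ✗
flight=P18: ✓ → 31
flight=P74: ✓ → 66
flight=P36: ✗
flight=P35: ✓ → 59
flight=P20: ✗
flight=P96: ✗
flight=P15: ✗
flight=P25: ✗
b787_sum = 59 + 94 + 35 + 31 + 66 + 59 = 344
—
[b787_sum2: aircraft in ('B787', 'A321', 'E190')]
flight=P68: ✓ → 59
flight=P28: ✓ → 94
flight=P81: ✗
flight=P98: ✗
flight=P39: ✓ → 47
flight=P18: ✗
flight=P74: ✓ → 66
flight=P36: ✓ → 92
flight=P35: ✓ → 59
flight=P20: ✓ → 28
flight=P96: ✓ → 31
flight=P15: ✓ → 82
flight=P25: ✓ → 48
b787_sum2 = 59 + 94 + 47 + 66 + 92 + 59 + 28 + 31 + 82 + 48 = 606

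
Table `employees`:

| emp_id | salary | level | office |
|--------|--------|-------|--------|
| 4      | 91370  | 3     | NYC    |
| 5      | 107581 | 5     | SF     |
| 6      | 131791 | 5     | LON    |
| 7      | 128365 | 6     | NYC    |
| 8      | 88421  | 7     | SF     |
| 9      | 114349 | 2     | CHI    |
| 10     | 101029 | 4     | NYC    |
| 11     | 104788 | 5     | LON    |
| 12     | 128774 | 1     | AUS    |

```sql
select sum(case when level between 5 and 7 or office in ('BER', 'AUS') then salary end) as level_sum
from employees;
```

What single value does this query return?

emp_id=4: ✗
emp_id=5: ✓ → 107581
emp_id=6: ✓ → 131791
emp_id=7: ✓ → 128365
emp_id=8: ✓ → 88421
emp_id=9: ✗
emp_id=10: ✗
emp_id=11: ✓ → 104788
emp_id=12: ✓ → 128774
level_sum = 107581 + 131791 + 128365 + 88421 + 104788 + 128774 = 689720

689720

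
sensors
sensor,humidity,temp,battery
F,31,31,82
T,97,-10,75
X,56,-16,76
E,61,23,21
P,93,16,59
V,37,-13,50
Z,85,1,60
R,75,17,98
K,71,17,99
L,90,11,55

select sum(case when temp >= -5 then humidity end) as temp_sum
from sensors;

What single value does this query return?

sensor=F: ✓ → 31
sensor=T: ✗
sensor=X: ✗
sensor=E: ✓ → 61
sensor=P: ✓ → 93
sensor=V: ✗
sensor=Z: ✓ → 85
sensor=R: ✓ → 75
sensor=K: ✓ → 71
sensor=L: ✓ → 90
temp_sum = 31 + 61 + 93 + 85 + 75 + 71 + 90 = 506

506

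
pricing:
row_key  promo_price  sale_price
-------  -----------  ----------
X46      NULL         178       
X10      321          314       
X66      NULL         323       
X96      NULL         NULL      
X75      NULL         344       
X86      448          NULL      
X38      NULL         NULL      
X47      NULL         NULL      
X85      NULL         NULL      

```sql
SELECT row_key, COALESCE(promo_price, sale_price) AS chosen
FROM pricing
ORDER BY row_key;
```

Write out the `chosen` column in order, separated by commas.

row_key=X10: promo_price=321 → 321
row_key=X38: promo_price=NULL, sale_price=NULL (all NULL) → NULL
row_key=X46: promo_price=NULL, sale_price=178 → 178
row_key=X47: promo_price=NULL, sale_price=NULL (all NULL) → NULL
row_key=X66: promo_price=NULL, sale_price=323 → 323
row_key=X75: promo_price=NULL, sale_price=344 → 344
row_key=X85: promo_price=NULL, sale_price=NULL (all NULL) → NULL
row_key=X86: promo_price=448 → 448
row_key=X96: promo_price=NULL, sale_price=NULL (all NULL) → NULL

321, NULL, 178, NULL, 323, 344, NULL, 448, NULL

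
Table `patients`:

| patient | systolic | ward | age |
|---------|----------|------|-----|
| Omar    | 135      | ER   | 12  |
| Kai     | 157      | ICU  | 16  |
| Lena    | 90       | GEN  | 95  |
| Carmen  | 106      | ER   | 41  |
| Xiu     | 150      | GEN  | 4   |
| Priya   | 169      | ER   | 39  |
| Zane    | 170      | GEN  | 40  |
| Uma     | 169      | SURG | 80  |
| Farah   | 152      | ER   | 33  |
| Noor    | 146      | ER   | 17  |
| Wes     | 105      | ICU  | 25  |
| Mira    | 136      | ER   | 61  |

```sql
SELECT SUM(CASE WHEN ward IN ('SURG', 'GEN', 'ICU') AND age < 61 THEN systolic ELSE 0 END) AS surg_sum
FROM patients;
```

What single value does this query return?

patient=Omar: ✗
patient=Kai: ✓ → 157
patient=Lena: ✗
patient=Carmen: ✗
patient=Xiu: ✓ → 150
patient=Priya: ✗
patient=Zane: ✓ → 170
patient=Uma: ✗
patient=Farah: ✗
patient=Noor: ✗
patient=Wes: ✓ → 105
patient=Mira: ✗
surg_sum = 157 + 150 + 170 + 105 = 582

582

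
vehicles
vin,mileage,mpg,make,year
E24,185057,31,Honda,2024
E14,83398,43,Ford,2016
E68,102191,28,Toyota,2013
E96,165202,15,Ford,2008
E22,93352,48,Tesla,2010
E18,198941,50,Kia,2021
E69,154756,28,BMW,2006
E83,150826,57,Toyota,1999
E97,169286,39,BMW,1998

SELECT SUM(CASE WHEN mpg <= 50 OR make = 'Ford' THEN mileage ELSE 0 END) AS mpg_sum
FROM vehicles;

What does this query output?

vin=E24: ✓ → 185057
vin=E14: ✓ → 83398
vin=E68: ✓ → 102191
vin=E96: ✓ → 165202
vin=E22: ✓ → 93352
vin=E18: ✓ → 198941
vin=E69: ✓ → 154756
vin=E83: ✗
vin=E97: ✓ → 169286
mpg_sum = 185057 + 83398 + 102191 + 165202 + 93352 + 198941 + 154756 + 169286 = 1152183

1152183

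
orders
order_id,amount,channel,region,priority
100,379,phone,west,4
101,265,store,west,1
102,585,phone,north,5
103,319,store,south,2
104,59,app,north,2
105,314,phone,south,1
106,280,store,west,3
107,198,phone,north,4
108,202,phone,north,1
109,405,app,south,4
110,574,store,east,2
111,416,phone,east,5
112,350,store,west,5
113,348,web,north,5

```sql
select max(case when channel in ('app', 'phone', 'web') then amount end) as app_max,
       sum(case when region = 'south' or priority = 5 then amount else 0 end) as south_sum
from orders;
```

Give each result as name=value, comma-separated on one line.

app_max=585, south_sum=2737

[app_max: channel in ('app', 'phone', 'web')]
order_id=100: ✓ → 379
order_id=101: ✗
order_id=102: ✓ → 585
order_id=103: ✗
order_id=104: ✓ → 59
order_id=105: ✓ → 314
order_id=106: ✗
order_id=107: ✓ → 198
order_id=108: ✓ → 202
order_id=109: ✓ → 405
order_id=110: ✗
order_id=111: ✓ → 416
order_id=112: ✗
order_id=113: ✓ → 348
app_max = MAX(379, 585, 59, 314, 198, 202, 405, 416, 348) = 585
—
[south_sum: region = 'south' or priority = 5]
order_id=100: ✗
order_id=101: ✗
order_id=102: ✓ → 585
order_id=103: ✓ → 319
order_id=104: ✗
order_id=105: ✓ → 314
order_id=106: ✗
order_id=107: ✗
order_id=108: ✗
order_id=109: ✓ → 405
order_id=110: ✗
order_id=111: ✓ → 416
order_id=112: ✓ → 350
order_id=113: ✓ → 348
south_sum = 585 + 319 + 314 + 405 + 416 + 350 + 348 = 2737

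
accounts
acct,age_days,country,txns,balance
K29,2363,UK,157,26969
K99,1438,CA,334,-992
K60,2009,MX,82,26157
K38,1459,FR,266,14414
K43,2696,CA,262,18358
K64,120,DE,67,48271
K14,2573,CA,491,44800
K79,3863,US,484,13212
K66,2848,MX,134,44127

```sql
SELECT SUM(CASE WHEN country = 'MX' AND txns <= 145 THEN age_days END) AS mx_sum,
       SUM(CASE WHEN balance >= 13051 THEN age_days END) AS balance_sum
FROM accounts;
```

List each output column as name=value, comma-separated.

mx_sum=4857, balance_sum=17931

[mx_sum: country = 'MX' AND txns <= 145]
acct=K29: ✗
acct=K99: ✗
acct=K60: ✓ → 2009
acct=K38: ✗
acct=K43: ✗
acct=K64: ✗
acct=K14: ✗
acct=K79: ✗
acct=K66: ✓ → 2848
mx_sum = 2009 + 2848 = 4857
—
[balance_sum: balance >= 13051]
acct=K29: ✓ → 2363
acct=K99: ✗
acct=K60: ✓ → 2009
acct=K38: ✓ → 1459
acct=K43: ✓ → 2696
acct=K64: ✓ → 120
acct=K14: ✓ → 2573
acct=K79: ✓ → 3863
acct=K66: ✓ → 2848
balance_sum = 2363 + 2009 + 1459 + 2696 + 120 + 2573 + 3863 + 2848 = 17931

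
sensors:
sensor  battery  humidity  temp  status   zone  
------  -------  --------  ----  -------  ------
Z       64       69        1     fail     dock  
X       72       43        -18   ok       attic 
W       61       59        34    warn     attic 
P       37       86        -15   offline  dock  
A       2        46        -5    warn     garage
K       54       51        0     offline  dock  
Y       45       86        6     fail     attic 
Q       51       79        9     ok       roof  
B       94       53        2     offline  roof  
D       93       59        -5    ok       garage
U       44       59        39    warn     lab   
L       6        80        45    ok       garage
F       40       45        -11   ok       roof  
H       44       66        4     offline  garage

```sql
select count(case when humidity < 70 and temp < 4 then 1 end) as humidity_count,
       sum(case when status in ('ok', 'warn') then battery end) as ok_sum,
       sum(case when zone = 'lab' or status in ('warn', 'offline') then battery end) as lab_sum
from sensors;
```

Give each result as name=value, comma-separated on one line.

humidity_count=7, ok_sum=369, lab_sum=336

[humidity_count: humidity < 70 and temp < 4]
sensor=Z: ✓ → 1
sensor=X: ✓ → 1
sensor=W: ✗
sensor=P: ✗
sensor=A: ✓ → 1
sensor=K: ✓ → 1
sensor=Y: ✗
sensor=Q: ✗
sensor=B: ✓ → 1
sensor=D: ✓ → 1
sensor=U: ✗
sensor=L: ✗
sensor=F: ✓ → 1
sensor=H: ✗
humidity_count = COUNT(1, 1, 1, 1, 1, 1, 1) = 7
—
[ok_sum: status in ('ok', 'warn')]
sensor=Z: ✗
sensor=X: ✓ → 72
sensor=W: ✓ → 61
sensor=P: ✗
sensor=A: ✓ → 2
sensor=K: ✗
sensor=Y: ✗
sensor=Q: ✓ → 51
sensor=B: ✗
sensor=D: ✓ → 93
sensor=U: ✓ → 44
sensor=L: ✓ → 6
sensor=F: ✓ → 40
sensor=H: ✗
ok_sum = 72 + 61 + 2 + 51 + 93 + 44 + 6 + 40 = 369
—
[lab_sum: zone = 'lab' or status in ('warn', 'offline')]
sensor=Z: ✗
sensor=X: ✗
sensor=W: ✓ → 61
sensor=P: ✓ → 37
sensor=A: ✓ → 2
sensor=K: ✓ → 54
sensor=Y: ✗
sensor=Q: ✗
sensor=B: ✓ → 94
sensor=D: ✗
sensor=U: ✓ → 44
sensor=L: ✗
sensor=F: ✗
sensor=H: ✓ → 44
lab_sum = 61 + 37 + 2 + 54 + 94 + 44 + 44 = 336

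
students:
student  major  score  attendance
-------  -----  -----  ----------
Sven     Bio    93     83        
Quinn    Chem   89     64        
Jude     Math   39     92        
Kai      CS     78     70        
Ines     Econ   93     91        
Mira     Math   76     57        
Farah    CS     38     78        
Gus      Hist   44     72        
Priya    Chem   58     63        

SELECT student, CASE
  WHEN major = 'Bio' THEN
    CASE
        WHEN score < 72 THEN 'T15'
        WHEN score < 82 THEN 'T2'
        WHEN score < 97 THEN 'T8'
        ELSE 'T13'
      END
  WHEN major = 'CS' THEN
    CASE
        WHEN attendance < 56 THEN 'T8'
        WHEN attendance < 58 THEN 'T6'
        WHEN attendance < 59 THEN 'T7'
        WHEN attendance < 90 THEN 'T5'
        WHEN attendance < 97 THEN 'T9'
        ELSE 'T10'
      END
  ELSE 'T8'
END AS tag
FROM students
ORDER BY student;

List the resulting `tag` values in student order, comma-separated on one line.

student=Farah: major='CS' → inner[attendance < 90] → T5
student=Gus: major='Hist' → outer ELSE → T8
student=Ines: major='Econ' → outer ELSE → T8
student=Jude: major='Math' → outer ELSE → T8
student=Kai: major='CS' → inner[attendance < 90] → T5
student=Mira: major='Math' → outer ELSE → T8
student=Priya: major='Chem' → outer ELSE → T8
student=Quinn: major='Chem' → outer ELSE → T8
student=Sven: major='Bio' → inner[score < 97] → T8

T5, T8, T8, T8, T5, T8, T8, T8, T8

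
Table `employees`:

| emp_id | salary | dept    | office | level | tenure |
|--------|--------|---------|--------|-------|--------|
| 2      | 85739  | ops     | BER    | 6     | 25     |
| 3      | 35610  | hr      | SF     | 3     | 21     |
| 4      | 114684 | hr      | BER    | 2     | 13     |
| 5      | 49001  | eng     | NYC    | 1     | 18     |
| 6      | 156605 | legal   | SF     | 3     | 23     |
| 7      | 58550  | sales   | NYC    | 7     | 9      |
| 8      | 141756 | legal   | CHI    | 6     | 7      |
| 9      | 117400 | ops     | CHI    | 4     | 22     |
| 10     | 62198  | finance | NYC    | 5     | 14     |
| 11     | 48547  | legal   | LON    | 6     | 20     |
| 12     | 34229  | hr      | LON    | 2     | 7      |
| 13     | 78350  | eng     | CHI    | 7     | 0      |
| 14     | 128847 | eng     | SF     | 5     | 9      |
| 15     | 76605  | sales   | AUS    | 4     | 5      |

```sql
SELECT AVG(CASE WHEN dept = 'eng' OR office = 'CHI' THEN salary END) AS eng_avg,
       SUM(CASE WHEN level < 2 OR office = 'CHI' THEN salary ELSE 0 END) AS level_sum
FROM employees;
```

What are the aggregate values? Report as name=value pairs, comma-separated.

eng_avg=103070.8, level_sum=386507

[eng_avg: dept = 'eng' OR office = 'CHI']
emp_id=2: ✗
emp_id=3: ✗
emp_id=4: ✗
emp_id=5: ✓ → 49001
emp_id=6: ✗
emp_id=7: ✗
emp_id=8: ✓ → 141756
emp_id=9: ✓ → 117400
emp_id=10: ✗
emp_id=11: ✗
emp_id=12: ✗
emp_id=13: ✓ → 78350
emp_id=14: ✓ → 128847
emp_id=15: ✗
eng_avg = (49001 + 141756 + 117400 + 78350 + 128847) / 5 = 103070.8
—
[level_sum: level < 2 OR office = 'CHI']
emp_id=2: ✗
emp_id=3: ✗
emp_id=4: ✗
emp_id=5: ✓ → 49001
emp_id=6: ✗
emp_id=7: ✗
emp_id=8: ✓ → 141756
emp_id=9: ✓ → 117400
emp_id=10: ✗
emp_id=11: ✗
emp_id=12: ✗
emp_id=13: ✓ → 78350
emp_id=14: ✗
emp_id=15: ✗
level_sum = 49001 + 141756 + 117400 + 78350 = 386507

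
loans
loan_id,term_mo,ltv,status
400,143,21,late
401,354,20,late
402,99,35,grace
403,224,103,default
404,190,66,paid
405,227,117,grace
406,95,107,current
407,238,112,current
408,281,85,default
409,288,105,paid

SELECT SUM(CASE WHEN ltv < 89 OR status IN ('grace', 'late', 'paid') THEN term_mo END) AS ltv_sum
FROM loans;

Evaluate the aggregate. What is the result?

loan_id=400: ✓ → 143
loan_id=401: ✓ → 354
loan_id=402: ✓ → 99
loan_id=403: ✗
loan_id=404: ✓ → 190
loan_id=405: ✓ → 227
loan_id=406: ✗
loan_id=407: ✗
loan_id=408: ✓ → 281
loan_id=409: ✓ → 288
ltv_sum = 143 + 354 + 99 + 190 + 227 + 281 + 288 = 1582

1582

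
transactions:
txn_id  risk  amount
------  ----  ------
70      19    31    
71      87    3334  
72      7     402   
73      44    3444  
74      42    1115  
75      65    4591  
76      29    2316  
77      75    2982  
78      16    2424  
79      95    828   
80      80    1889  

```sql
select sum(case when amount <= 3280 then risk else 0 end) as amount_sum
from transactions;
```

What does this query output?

txn_id=70: ✓ → 19
txn_id=71: ✗
txn_id=72: ✓ → 7
txn_id=73: ✗
txn_id=74: ✓ → 42
txn_id=75: ✗
txn_id=76: ✓ → 29
txn_id=77: ✓ → 75
txn_id=78: ✓ → 16
txn_id=79: ✓ → 95
txn_id=80: ✓ → 80
amount_sum = 19 + 7 + 42 + 29 + 75 + 16 + 95 + 80 = 363

363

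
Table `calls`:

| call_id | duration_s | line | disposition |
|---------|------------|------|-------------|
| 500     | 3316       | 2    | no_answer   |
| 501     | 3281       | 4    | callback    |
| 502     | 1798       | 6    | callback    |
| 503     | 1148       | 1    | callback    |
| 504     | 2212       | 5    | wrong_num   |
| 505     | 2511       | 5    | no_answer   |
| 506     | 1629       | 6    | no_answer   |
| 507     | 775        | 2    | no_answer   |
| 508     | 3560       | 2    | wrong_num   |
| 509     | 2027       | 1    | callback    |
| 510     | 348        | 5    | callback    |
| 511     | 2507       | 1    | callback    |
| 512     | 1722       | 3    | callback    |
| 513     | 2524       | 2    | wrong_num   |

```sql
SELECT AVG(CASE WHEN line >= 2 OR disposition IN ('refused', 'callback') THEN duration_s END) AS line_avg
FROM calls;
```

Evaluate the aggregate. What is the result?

2097

call_id=500: ✓ → 3316
call_id=501: ✓ → 3281
call_id=502: ✓ → 1798
call_id=503: ✓ → 1148
call_id=504: ✓ → 2212
call_id=505: ✓ → 2511
call_id=506: ✓ → 1629
call_id=507: ✓ → 775
call_id=508: ✓ → 3560
call_id=509: ✓ → 2027
call_id=510: ✓ → 348
call_id=511: ✓ → 2507
call_id=512: ✓ → 1722
call_id=513: ✓ → 2524
line_avg = (3316 + 3281 + 1798 + 1148 + 2212 + 2511 + 1629 + 775 + 3560 + 2027 + 348 + 2507 + 1722 + 2524) / 14 = 2097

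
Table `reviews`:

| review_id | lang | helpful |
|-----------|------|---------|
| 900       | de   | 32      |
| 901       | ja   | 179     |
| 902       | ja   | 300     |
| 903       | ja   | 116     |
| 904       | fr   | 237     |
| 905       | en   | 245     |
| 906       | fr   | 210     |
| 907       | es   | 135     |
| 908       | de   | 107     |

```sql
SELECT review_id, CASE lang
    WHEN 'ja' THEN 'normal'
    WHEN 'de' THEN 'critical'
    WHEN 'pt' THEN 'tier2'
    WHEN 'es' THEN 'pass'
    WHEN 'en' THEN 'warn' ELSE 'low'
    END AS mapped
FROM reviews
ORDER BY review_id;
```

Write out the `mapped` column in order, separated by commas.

review_id=900: lang='de' → critical
review_id=901: lang='ja' → normal
review_id=902: lang='ja' → normal
review_id=903: lang='ja' → normal
review_id=904: ELSE → low
review_id=905: lang='en' → warn
review_id=906: ELSE → low
review_id=907: lang='es' → pass
review_id=908: lang='de' → critical

critical, normal, normal, normal, low, warn, low, pass, critical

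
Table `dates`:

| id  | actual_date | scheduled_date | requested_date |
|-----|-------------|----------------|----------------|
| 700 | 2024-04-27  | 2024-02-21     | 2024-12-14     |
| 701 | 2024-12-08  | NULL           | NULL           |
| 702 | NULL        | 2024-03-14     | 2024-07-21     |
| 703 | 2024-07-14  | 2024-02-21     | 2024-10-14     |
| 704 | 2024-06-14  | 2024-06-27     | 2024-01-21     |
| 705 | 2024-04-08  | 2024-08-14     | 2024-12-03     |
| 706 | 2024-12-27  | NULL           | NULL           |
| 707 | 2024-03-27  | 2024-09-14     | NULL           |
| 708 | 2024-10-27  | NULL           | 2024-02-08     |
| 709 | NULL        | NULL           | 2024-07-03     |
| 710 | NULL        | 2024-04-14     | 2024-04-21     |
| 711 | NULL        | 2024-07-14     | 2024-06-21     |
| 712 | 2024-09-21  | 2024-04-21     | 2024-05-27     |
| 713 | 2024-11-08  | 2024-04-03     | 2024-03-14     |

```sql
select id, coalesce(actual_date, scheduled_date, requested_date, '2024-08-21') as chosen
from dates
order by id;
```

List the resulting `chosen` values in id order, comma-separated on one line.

2024-04-27, 2024-12-08, 2024-03-14, 2024-07-14, 2024-06-14, 2024-04-08, 2024-12-27, 2024-03-27, 2024-10-27, 2024-07-03, 2024-04-14, 2024-07-14, 2024-09-21, 2024-11-08

id=700: actual_date=2024-04-27 → 2024-04-27
id=701: actual_date=2024-12-08 → 2024-12-08
id=702: actual_date=NULL, scheduled_date=2024-03-14 → 2024-03-14
id=703: actual_date=2024-07-14 → 2024-07-14
id=704: actual_date=2024-06-14 → 2024-06-14
id=705: actual_date=2024-04-08 → 2024-04-08
id=706: actual_date=2024-12-27 → 2024-12-27
id=707: actual_date=2024-03-27 → 2024-03-27
id=708: actual_date=2024-10-27 → 2024-10-27
id=709: actual_date=NULL, scheduled_date=NULL, requested_date=2024-07-03 → 2024-07-03
id=710: actual_date=NULL, scheduled_date=2024-04-14 → 2024-04-14
id=711: actual_date=NULL, scheduled_date=2024-07-14 → 2024-07-14
id=712: actual_date=2024-09-21 → 2024-09-21
id=713: actual_date=2024-11-08 → 2024-11-08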